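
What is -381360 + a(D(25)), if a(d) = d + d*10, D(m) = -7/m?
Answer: -9534077/25 ≈ -3.8136e+5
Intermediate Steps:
a(d) = 11*d (a(d) = d + 10*d = 11*d)
-381360 + a(D(25)) = -381360 + 11*(-7/25) = -381360 - 77/25 = -9534077/25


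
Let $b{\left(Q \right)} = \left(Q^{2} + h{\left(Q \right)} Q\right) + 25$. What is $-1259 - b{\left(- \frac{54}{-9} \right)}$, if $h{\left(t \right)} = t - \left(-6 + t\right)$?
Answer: $-1356$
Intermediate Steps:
$h{\left(t \right)} = 6$
$b{\left(Q \right)} = 25 + Q^{2} + 6 Q$ ($b{\left(Q \right)} = \left(Q^{2} + 6 Q\right) + 25 = 25 + Q^{2} + 6 Q$)
$-1259 - b{\left(- \frac{54}{-9} \right)} = -1259 - \left(25 + \left(- \frac{54}{-9}\right)^{2} + 6 \left(- \frac{54}{-9}\right)\right) = -1259 - \left(25 + \left(\left(-54\right) \left(- \frac{1}{9}\right)\right)^{2} + 6 \left(\left(-54\right) \left(- \frac{1}{9}\right)\right)\right) = -1259 - \left(25 + 6^{2} + 6 \cdot 6\right) = -1259 - \left(25 + 36 + 36\right) = -1259 - 97 = -1356$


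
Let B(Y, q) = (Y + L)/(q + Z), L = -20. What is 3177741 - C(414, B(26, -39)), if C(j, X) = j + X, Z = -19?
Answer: 92142486/29 ≈ 3.1773e+6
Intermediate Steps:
B(Y, q) = (-20 + Y)/(-19 + q) (B(Y, q) = (Y - 20)/(q - 19) = (-20 + Y)/(-19 + q))
C(j, X) = X + j
3177741 - C(414, B(26, -39)) = 3177741 - ((-20 + 26)/(-19 - 39) + 414) = 3177741 - (6/(-58) + 414) = 3177741 - (-1/58*6 + 414) = 3177741 - (-3/29 + 414) = 3177741 - 1*12003/29 = 3177741 - 12003/29 = 92142486/29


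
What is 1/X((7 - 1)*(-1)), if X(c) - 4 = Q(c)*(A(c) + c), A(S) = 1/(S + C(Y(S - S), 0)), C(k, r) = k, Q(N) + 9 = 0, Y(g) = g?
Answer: 2/119 ≈ 0.016807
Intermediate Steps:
Q(N) = -9 (Q(N) = -9 + 0 = -9)
A(S) = 1/S (A(S) = 1/(S + (S - S)) = 1/(S + 0) = 1/S)
X(c) = 4 - 9*c - 9/c (X(c) = 4 - 9*(1/c + c) = 4 - 9*(c + 1/c) = 4 + (-9*c - 9/c) = 4 - 9*c - 9/c)
1/X((7 - 1)*(-1)) = 1/(4 - 9*(7 - 1)*(-1) - 9*(-1/(7 - 1))) = 1/(4 - 54*(-1) - 9/(6*(-1))) = 1/(4 - 9*(-6) - 9/(-6)) = 1/(4 + 54 - 9*(-⅙)) = 1/(4 + 54 + 3/2) = 1/(119/2) = 2/119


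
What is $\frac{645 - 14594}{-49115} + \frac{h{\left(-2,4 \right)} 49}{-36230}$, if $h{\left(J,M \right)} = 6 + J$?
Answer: $\frac{49574573}{177943645} \approx 0.2786$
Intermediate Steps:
$\frac{645 - 14594}{-49115} + \frac{h{\left(-2,4 \right)} 49}{-36230} = \frac{645 - 14594}{-49115} + \frac{\left(6 - 2\right) 49}{-36230} = \left(-13949\right) \left(- \frac{1}{49115}\right) + 4 \cdot 49 \left(- \frac{1}{36230}\right) = \frac{13949}{49115} + 196 \left(- \frac{1}{36230}\right) = \frac{13949}{49115} - \frac{98}{18115} = \frac{49574573}{177943645}$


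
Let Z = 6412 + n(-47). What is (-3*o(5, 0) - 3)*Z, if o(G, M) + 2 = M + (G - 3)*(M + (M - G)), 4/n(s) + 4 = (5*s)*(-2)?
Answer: 49301934/233 ≈ 2.1160e+5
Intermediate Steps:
n(s) = 4/(-4 - 10*s) (n(s) = 4/(-4 + (5*s)*(-2)) = 4/(-4 - 10*s))
o(G, M) = -2 + M + (-3 + G)*(-G + 2*M) (o(G, M) = -2 + (M + (G - 3)*(M + (M - G))) = -2 + (M + (-3 + G)*(-G + 2*M)) = -2 + M + (-3 + G)*(-G + 2*M))
Z = 1493998/233 (Z = 6412 - 2/(2 + 5*(-47)) = 6412 - 2/(2 - 235) = 6412 - 2/(-233) = 6412 - 2*(-1/233) = 6412 + 2/233 = 1493998/233 ≈ 6412.0)
(-3*o(5, 0) - 3)*Z = (-3*(-2 - 1*5² - 5*0 + 3*5 + 2*5*0) - 3)*(1493998/233) = (-3*(-2 - 1*25 + 0 + 15 + 0) - 3)*(1493998/233) = (-3*(-2 - 25 + 0 + 15 + 0) - 3)*(1493998/233) = (-3*(-12) - 3)*(1493998/233) = (36 - 3)*(1493998/233) = 33*(1493998/233) = 49301934/233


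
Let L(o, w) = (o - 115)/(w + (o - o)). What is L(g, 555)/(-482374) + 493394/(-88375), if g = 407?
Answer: -13209026853808/2365954024875 ≈ -5.5830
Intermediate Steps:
L(o, w) = (-115 + o)/w (L(o, w) = (-115 + o)/(w + 0) = (-115 + o)/w)
L(g, 555)/(-482374) + 493394/(-88375) = ((-115 + 407)/555)/(-482374) + 493394/(-88375) = ((1/555)*292)*(-1/482374) + 493394*(-1/88375) = (292/555)*(-1/482374) - 493394/88375 = -146/133858785 - 493394/88375 = -13209026853808/2365954024875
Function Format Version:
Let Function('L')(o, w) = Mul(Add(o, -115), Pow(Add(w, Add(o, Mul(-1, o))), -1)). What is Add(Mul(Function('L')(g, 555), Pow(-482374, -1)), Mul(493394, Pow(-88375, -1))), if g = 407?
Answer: Rational(-13209026853808, 2365954024875) ≈ -5.5830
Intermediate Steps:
Function('L')(o, w) = Mul(Pow(w, -1), Add(-115, o)) (Function('L')(o, w) = Mul(Add(-115, o), Pow(Add(w, 0), -1)) = Mul(Add(-115, o), Pow(w, -1)) = Mul(Pow(w, -1), Add(-115, o)))
Add(Mul(Function('L')(g, 555), Pow(-482374, -1)), Mul(493394, Pow(-88375, -1))) = Add(Mul(Mul(Pow(555, -1), Add(-115, 407)), Pow(-482374, -1)), Mul(493394, Pow(-88375, -1))) = Add(Mul(Mul(Rational(1, 555), 292), Rational(-1, 482374)), Mul(493394, Rational(-1, 88375))) = Add(Mul(Rational(292, 555), Rational(-1, 482374)), Rational(-493394, 88375)) = Add(Rational(-146, 133858785), Rational(-493394, 88375)) = Rational(-13209026853808, 2365954024875)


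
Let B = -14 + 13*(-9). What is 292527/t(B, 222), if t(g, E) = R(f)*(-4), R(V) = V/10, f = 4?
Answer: -1462635/8 ≈ -1.8283e+5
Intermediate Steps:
B = -131 (B = -14 - 117 = -131)
R(V) = V/10 (R(V) = V*(1/10) = V/10)
t(g, E) = -8/5 (t(g, E) = ((1/10)*4)*(-4) = (2/5)*(-4) = -8/5)
292527/t(B, 222) = 292527/(-8/5) = 292527*(-5/8) = -1462635/8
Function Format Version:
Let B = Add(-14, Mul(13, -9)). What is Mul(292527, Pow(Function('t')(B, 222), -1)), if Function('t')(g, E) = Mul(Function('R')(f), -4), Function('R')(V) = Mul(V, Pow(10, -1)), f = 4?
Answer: Rational(-1462635, 8) ≈ -1.8283e+5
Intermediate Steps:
B = -131 (B = Add(-14, -117) = -131)
Function('R')(V) = Mul(Rational(1, 10), V) (Function('R')(V) = Mul(V, Rational(1, 10)) = Mul(Rational(1, 10), V))
Function('t')(g, E) = Rational(-8, 5) (Function('t')(g, E) = Mul(Mul(Rational(1, 10), 4), -4) = Mul(Rational(2, 5), -4) = Rational(-8, 5))
Mul(292527, Pow(Function('t')(B, 222), -1)) = Mul(292527, Pow(Rational(-8, 5), -1)) = Mul(292527, Rational(-5, 8)) = Rational(-1462635, 8)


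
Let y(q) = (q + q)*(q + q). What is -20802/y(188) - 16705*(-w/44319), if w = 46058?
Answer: 54386807774401/3132821472 ≈ 17360.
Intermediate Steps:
y(q) = 4*q**2 (y(q) = (2*q)*(2*q) = 4*q**2)
-20802/y(188) - 16705*(-w/44319) = -20802/(4*188**2) - 16705/((-44319/46058)) = -20802/(4*35344) - 16705/((-44319*1/46058)) = -20802/141376 - 16705/(-44319/46058) = -20802*1/141376 - 16705*(-46058/44319) = -10401/70688 + 769398890/44319 = 54386807774401/3132821472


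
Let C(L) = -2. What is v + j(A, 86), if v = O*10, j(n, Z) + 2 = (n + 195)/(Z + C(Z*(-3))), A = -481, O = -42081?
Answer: -17674247/42 ≈ -4.2082e+5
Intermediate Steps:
j(n, Z) = -2 + (195 + n)/(-2 + Z) (j(n, Z) = -2 + (n + 195)/(Z - 2) = -2 + (195 + n)/(-2 + Z))
v = -420810 (v = -42081*10 = -420810)
v + j(A, 86) = -420810 + (199 - 481 - 2*86)/(-2 + 86) = -420810 + (199 - 481 - 172)/84 = -420810 + (1/84)*(-454) = -420810 - 227/42 = -17674247/42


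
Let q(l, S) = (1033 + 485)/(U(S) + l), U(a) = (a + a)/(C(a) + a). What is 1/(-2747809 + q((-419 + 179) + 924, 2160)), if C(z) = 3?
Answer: -7494/20592064063 ≈ -3.6393e-7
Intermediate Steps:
U(a) = 2*a/(3 + a) (U(a) = (a + a)/(3 + a) = (2*a)/(3 + a) = 2*a/(3 + a))
q(l, S) = 1518/(l + 2*S/(3 + S)) (q(l, S) = (1033 + 485)/(2*S/(3 + S) + l) = 1518/(l + 2*S/(3 + S)))
1/(-2747809 + q((-419 + 179) + 924, 2160)) = 1/(-2747809 + 1518*(3 + 2160)/(2*2160 + ((-419 + 179) + 924)*(3 + 2160))) = 1/(-2747809 + 1518*2163/(4320 + (-240 + 924)*2163)) = 1/(-2747809 + 1518*2163/(4320 + 684*2163)) = 1/(-2747809 + 1518*2163/(4320 + 1479492)) = 1/(-2747809 + 1518*2163/1483812) = 1/(-2747809 + 1518*(1/1483812)*2163) = 1/(-2747809 + 16583/7494) = 1/(-20592064063/7494) = -7494/20592064063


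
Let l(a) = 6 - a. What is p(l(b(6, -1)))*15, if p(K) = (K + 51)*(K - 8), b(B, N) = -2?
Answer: 0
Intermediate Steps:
p(K) = (-8 + K)*(51 + K) (p(K) = (51 + K)*(-8 + K) = (-8 + K)*(51 + K))
p(l(b(6, -1)))*15 = (-408 + (6 - 1*(-2))² + 43*(6 - 1*(-2)))*15 = (-408 + (6 + 2)² + 43*(6 + 2))*15 = (-408 + 8² + 43*8)*15 = (-408 + 64 + 344)*15 = 0*15 = 0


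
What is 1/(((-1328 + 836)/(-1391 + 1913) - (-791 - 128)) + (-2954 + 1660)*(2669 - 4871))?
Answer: 87/247976627 ≈ 3.5084e-7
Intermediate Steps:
1/(((-1328 + 836)/(-1391 + 1913) - (-791 - 128)) + (-2954 + 1660)*(2669 - 4871)) = 1/((-492/522 - 1*(-919)) - 1294*(-2202)) = 1/((-492*1/522 + 919) + 2849388) = 1/((-82/87 + 919) + 2849388) = 1/(79871/87 + 2849388) = 1/(247976627/87) = 87/247976627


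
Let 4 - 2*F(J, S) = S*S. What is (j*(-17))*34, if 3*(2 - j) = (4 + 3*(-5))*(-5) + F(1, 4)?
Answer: 24854/3 ≈ 8284.7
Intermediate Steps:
F(J, S) = 2 - S²/2 (F(J, S) = 2 - S*S/2 = 2 - S²/2)
j = -43/3 (j = 2 - ((4 + 3*(-5))*(-5) + (2 - ½*4²))/3 = 2 - ((4 - 15)*(-5) + (2 - ½*16))/3 = 2 - (-11*(-5) + (2 - 8))/3 = 2 - (55 - 6)/3 = 2 - ⅓*49 = 2 - 49/3 = -43/3 ≈ -14.333)
(j*(-17))*34 = -43/3*(-17)*34 = (731/3)*34 = 24854/3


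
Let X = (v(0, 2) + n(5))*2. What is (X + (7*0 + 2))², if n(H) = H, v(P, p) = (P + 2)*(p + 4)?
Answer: 1296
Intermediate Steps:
v(P, p) = (2 + P)*(4 + p)
X = 34 (X = ((8 + 2*2 + 4*0 + 0*2) + 5)*2 = ((8 + 4 + 0 + 0) + 5)*2 = (12 + 5)*2 = 17*2 = 34)
(X + (7*0 + 2))² = (34 + (7*0 + 2))² = (34 + (0 + 2))² = (34 + 2)² = 36² = 1296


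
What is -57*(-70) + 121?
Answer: 4111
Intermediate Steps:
-57*(-70) + 121 = 3990 + 121 = 4111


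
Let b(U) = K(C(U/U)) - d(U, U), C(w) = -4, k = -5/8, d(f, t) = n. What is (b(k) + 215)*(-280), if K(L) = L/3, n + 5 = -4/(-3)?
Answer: -182560/3 ≈ -60853.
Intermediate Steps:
n = -11/3 (n = -5 - 4/(-3) = -5 - 4*(-⅓) = -5 + 4/3 = -11/3 ≈ -3.6667)
d(f, t) = -11/3
k = -5/8 (k = -5*⅛ = -5/8 ≈ -0.62500)
K(L) = L/3 (K(L) = L*(⅓) = L/3)
b(U) = 7/3 (b(U) = (⅓)*(-4) - 1*(-11/3) = -4/3 + 11/3 = 7/3)
(b(k) + 215)*(-280) = (7/3 + 215)*(-280) = (652/3)*(-280) = -182560/3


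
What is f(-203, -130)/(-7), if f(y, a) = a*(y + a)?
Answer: -43290/7 ≈ -6184.3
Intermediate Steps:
f(y, a) = a*(a + y)
f(-203, -130)/(-7) = -130*(-130 - 203)/(-7) = -130*(-333)*(-1/7) = 43290*(-1/7) = -43290/7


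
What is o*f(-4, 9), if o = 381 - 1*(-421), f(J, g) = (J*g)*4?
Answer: -115488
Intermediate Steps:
f(J, g) = 4*J*g
o = 802 (o = 381 + 421 = 802)
o*f(-4, 9) = 802*(4*(-4)*9) = 802*(-144) = -115488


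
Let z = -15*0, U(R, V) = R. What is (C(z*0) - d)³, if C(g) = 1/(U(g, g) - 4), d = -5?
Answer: 6859/64 ≈ 107.17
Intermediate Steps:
z = 0 (z = -5*0 = 0)
C(g) = 1/(-4 + g) (C(g) = 1/(g - 4) = 1/(-4 + g))
(C(z*0) - d)³ = (1/(-4 + 0*0) - 1*(-5))³ = (1/(-4 + 0) + 5)³ = (1/(-4) + 5)³ = (-¼ + 5)³ = (19/4)³ = 6859/64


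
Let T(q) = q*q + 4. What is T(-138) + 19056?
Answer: 38104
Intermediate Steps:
T(q) = 4 + q² (T(q) = q² + 4 = 4 + q²)
T(-138) + 19056 = (4 + (-138)²) + 19056 = (4 + 19044) + 19056 = 19048 + 19056 = 38104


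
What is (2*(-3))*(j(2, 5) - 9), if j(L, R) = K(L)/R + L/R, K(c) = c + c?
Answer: 234/5 ≈ 46.800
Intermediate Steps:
K(c) = 2*c
j(L, R) = 3*L/R (j(L, R) = (2*L)/R + L/R = 2*L/R + L/R = 3*L/R)
(2*(-3))*(j(2, 5) - 9) = (2*(-3))*(3*2/5 - 9) = -6*(3*2*(1/5) - 9) = -6*(6/5 - 9) = -6*(-39/5) = 234/5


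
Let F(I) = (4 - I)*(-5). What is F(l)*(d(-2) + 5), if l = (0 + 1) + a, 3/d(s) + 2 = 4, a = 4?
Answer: 65/2 ≈ 32.500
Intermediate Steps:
d(s) = 3/2 (d(s) = 3/(-2 + 4) = 3/2)
l = 5 (l = (0 + 1) + 4 = 1 + 4 = 5)
F(I) = -20 + 5*I
F(l)*(d(-2) + 5) = (-20 + 5*5)*(3/2 + 5) = (-20 + 25)*(13/2) = 5*(13/2) = 65/2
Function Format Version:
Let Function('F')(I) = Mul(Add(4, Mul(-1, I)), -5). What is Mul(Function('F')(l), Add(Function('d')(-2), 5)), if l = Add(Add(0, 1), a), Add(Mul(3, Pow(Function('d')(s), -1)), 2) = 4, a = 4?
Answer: Rational(65, 2) ≈ 32.500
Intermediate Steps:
Function('d')(s) = Rational(3, 2) (Function('d')(s) = Mul(3, Pow(Add(-2, 4), -1)) = Mul(3, Pow(2, -1)) = Mul(3, Rational(1, 2)) = Rational(3, 2))
l = 5 (l = Add(Add(0, 1), 4) = Add(1, 4) = 5)
Function('F')(I) = Add(-20, Mul(5, I))
Mul(Function('F')(l), Add(Function('d')(-2), 5)) = Mul(Add(-20, Mul(5, 5)), Add(Rational(3, 2), 5)) = Mul(Add(-20, 25), Rational(13, 2)) = Mul(5, Rational(13, 2)) = Rational(65, 2)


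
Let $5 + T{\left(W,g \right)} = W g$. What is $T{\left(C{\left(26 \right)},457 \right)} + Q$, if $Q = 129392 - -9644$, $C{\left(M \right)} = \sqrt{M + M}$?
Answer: $139031 + 914 \sqrt{13} \approx 1.4233 \cdot 10^{5}$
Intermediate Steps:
$C{\left(M \right)} = \sqrt{2} \sqrt{M}$ ($C{\left(M \right)} = \sqrt{2 M} = \sqrt{2} \sqrt{M}$)
$T{\left(W,g \right)} = -5 + W g$
$Q = 139036$ ($Q = 129392 + \left(-74 + 9718\right) = 129392 + 9644 = 139036$)
$T{\left(C{\left(26 \right)},457 \right)} + Q = \left(-5 + \sqrt{2} \sqrt{26} \cdot 457\right) + 139036 = \left(-5 + 2 \sqrt{13} \cdot 457\right) + 139036 = \left(-5 + 914 \sqrt{13}\right) + 139036 = 139031 + 914 \sqrt{13}$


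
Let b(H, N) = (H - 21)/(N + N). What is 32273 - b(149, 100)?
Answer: 806809/25 ≈ 32272.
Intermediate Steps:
b(H, N) = (-21 + H)/(2*N) (b(H, N) = (-21 + H)/((2*N)) = (-21 + H)*(1/(2*N)) = (-21 + H)/(2*N))
32273 - b(149, 100) = 32273 - (-21 + 149)/(2*100) = 32273 - 128/(2*100) = 32273 - 1*16/25 = 32273 - 16/25 = 806809/25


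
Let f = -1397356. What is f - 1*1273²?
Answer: -3017885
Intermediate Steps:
f - 1*1273² = -1397356 - 1*1273² = -1397356 - 1*1620529 = -1397356 - 1620529 = -3017885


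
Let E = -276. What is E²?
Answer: 76176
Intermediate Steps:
E² = (-276)² = 76176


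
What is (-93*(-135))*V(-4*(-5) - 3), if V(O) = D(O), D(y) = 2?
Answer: 25110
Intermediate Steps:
V(O) = 2
(-93*(-135))*V(-4*(-5) - 3) = -93*(-135)*2 = 12555*2 = 25110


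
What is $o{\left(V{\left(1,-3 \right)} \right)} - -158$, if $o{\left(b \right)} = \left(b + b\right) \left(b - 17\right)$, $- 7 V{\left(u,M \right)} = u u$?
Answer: $\frac{7982}{49} \approx 162.9$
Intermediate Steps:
$V{\left(u,M \right)} = - \frac{u^{2}}{7}$ ($V{\left(u,M \right)} = - \frac{u u}{7} = - \frac{u^{2}}{7}$)
$o{\left(b \right)} = 2 b \left(-17 + b\right)$
$o{\left(V{\left(1,-3 \right)} \right)} - -158 = 2 \left(- \frac{1^{2}}{7}\right) \left(-17 - \frac{1^{2}}{7}\right) - -158 = 2 \left(\left(- \frac{1}{7}\right) 1\right) \left(-17 - \frac{1}{7}\right) + 158 = 2 \left(- \frac{1}{7}\right) \left(-17 - \frac{1}{7}\right) + 158 = 2 \left(- \frac{1}{7}\right) \left(- \frac{120}{7}\right) + 158 = \frac{240}{49} + 158 = \frac{7982}{49}$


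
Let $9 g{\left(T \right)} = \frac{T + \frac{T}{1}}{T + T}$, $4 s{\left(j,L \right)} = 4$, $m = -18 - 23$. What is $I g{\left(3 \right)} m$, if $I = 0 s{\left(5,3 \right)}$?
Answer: $0$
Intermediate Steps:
$m = -41$
$s{\left(j,L \right)} = 1$ ($s{\left(j,L \right)} = \frac{1}{4} \cdot 4 = 1$)
$I = 0$ ($I = 0 \cdot 1 = 0$)
$g{\left(T \right)} = \frac{1}{9}$ ($g{\left(T \right)} = \frac{\left(T + \frac{T}{1}\right) \frac{1}{T + T}}{9} = \frac{\left(T + T 1\right) \frac{1}{2 T}}{9} = \frac{\left(T + T\right) \frac{1}{2 T}}{9} = \frac{2 T \frac{1}{2 T}}{9} = \frac{1}{9} \cdot 1 = \frac{1}{9}$)
$I g{\left(3 \right)} m = 0 \cdot \frac{1}{9} \left(-41\right) = 0 \left(-41\right) = 0$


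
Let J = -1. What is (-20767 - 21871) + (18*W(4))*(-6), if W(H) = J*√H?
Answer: -42422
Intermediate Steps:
W(H) = -√H
(-20767 - 21871) + (18*W(4))*(-6) = (-20767 - 21871) + (18*(-√4))*(-6) = -42638 + (18*(-1*2))*(-6) = -42638 + (18*(-2))*(-6) = -42638 - 36*(-6) = -42638 + 216 = -42422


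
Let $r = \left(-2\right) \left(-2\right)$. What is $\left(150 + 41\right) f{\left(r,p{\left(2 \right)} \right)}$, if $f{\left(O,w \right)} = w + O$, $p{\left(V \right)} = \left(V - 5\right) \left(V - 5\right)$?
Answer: $2483$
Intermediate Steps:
$p{\left(V \right)} = \left(-5 + V\right)^{2}$ ($p{\left(V \right)} = \left(-5 + V\right) \left(-5 + V\right) = \left(-5 + V\right)^{2}$)
$r = 4$
$f{\left(O,w \right)} = O + w$
$\left(150 + 41\right) f{\left(r,p{\left(2 \right)} \right)} = \left(150 + 41\right) \left(4 + \left(-5 + 2\right)^{2}\right) = 191 \left(4 + \left(-3\right)^{2}\right) = 191 \left(4 + 9\right) = 191 \cdot 13 = 2483$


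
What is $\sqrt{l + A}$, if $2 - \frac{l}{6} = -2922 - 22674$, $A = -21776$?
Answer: $2 \sqrt{32953} \approx 363.06$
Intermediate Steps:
$l = 153588$ ($l = 12 - 6 \left(-2922 - 22674\right) = 12 - -153576 = 12 + 153576 = 153588$)
$\sqrt{l + A} = \sqrt{153588 - 21776} = \sqrt{131812} = 2 \sqrt{32953}$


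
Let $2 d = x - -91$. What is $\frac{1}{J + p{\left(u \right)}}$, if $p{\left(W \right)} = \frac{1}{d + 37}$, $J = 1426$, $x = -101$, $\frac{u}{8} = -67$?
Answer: $\frac{32}{45633} \approx 0.00070125$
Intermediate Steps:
$u = -536$ ($u = 8 \left(-67\right) = -536$)
$d = -5$ ($d = \frac{-101 - -91}{2} = \frac{-101 + 91}{2} = \frac{1}{2} \left(-10\right) = -5$)
$p{\left(W \right)} = \frac{1}{32}$ ($p{\left(W \right)} = \frac{1}{-5 + 37} = \frac{1}{32}$)
$\frac{1}{J + p{\left(u \right)}} = \frac{1}{1426 + \frac{1}{32}} = \frac{1}{\frac{45633}{32}} = \frac{32}{45633}$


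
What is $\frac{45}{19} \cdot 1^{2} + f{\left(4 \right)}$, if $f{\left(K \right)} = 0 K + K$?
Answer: $\frac{121}{19} \approx 6.3684$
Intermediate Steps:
$f{\left(K \right)} = K$ ($f{\left(K \right)} = 0 + K = K$)
$\frac{45}{19} \cdot 1^{2} + f{\left(4 \right)} = \frac{45}{19} \cdot 1^{2} + 4 = 45 \cdot \frac{1}{19} \cdot 1 + 4 = \frac{45}{19} \cdot 1 + 4 = \frac{45}{19} + 4 = \frac{121}{19}$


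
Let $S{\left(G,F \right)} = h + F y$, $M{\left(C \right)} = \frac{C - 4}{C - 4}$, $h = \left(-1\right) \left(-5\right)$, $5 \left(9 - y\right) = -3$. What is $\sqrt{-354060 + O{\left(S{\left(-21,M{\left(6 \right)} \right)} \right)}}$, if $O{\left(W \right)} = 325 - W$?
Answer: $\frac{74 i \sqrt{1615}}{5} \approx 594.77 i$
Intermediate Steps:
$y = \frac{48}{5}$ ($y = 9 - - \frac{3}{5} = 9 + \frac{3}{5} = \frac{48}{5} \approx 9.6$)
$h = 5$
$M{\left(C \right)} = 1$ ($M{\left(C \right)} = \frac{-4 + C}{-4 + C} = 1$)
$S{\left(G,F \right)} = 5 + \frac{48 F}{5}$ ($S{\left(G,F \right)} = 5 + F \frac{48}{5} = 5 + \frac{48 F}{5}$)
$\sqrt{-354060 + O{\left(S{\left(-21,M{\left(6 \right)} \right)} \right)}} = \sqrt{-354060 + \left(325 - \left(5 + \frac{48}{5} \cdot 1\right)\right)} = \sqrt{-354060 + \left(325 - \left(5 + \frac{48}{5}\right)\right)} = \sqrt{-354060 + \left(325 - \frac{73}{5}\right)} = \sqrt{-354060 + \frac{1552}{5}} = \sqrt{- \frac{1768748}{5}} = \frac{74 i \sqrt{1615}}{5}$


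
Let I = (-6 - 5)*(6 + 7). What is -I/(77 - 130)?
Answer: -143/53 ≈ -2.6981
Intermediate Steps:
I = -143 (I = -11*13 = -143)
-I/(77 - 130) = -(-143)/(77 - 130) = -(-143)/(-53) = -(-143)*(-1)/53 = -1*143/53 = -143/53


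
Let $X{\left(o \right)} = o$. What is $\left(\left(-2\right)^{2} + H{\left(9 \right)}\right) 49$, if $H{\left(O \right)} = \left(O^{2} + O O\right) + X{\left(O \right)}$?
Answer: $8575$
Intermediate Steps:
$H{\left(O \right)} = O + 2 O^{2}$ ($H{\left(O \right)} = \left(O^{2} + O O\right) + O = \left(O^{2} + O^{2}\right) + O = 2 O^{2} + O = O + 2 O^{2}$)
$\left(\left(-2\right)^{2} + H{\left(9 \right)}\right) 49 = \left(\left(-2\right)^{2} + 9 \left(1 + 2 \cdot 9\right)\right) 49 = \left(4 + 9 \left(1 + 18\right)\right) 49 = \left(4 + 9 \cdot 19\right) 49 = \left(4 + 171\right) 49 = 175 \cdot 49 = 8575$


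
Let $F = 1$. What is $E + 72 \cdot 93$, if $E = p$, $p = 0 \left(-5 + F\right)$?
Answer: $6696$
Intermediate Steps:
$p = 0$ ($p = 0 \left(-5 + 1\right) = 0 \left(-4\right) = 0$)
$E = 0$
$E + 72 \cdot 93 = 0 + 72 \cdot 93 = 0 + 6696 = 6696$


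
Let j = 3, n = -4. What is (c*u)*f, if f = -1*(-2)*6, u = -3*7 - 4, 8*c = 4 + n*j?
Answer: 300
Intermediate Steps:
c = -1 (c = (4 - 4*3)/8 = (4 - 12)/8 = (1/8)*(-8) = -1)
u = -25 (u = -21 - 4 = -25)
f = 12 (f = 2*6 = 12)
(c*u)*f = -1*(-25)*12 = 25*12 = 300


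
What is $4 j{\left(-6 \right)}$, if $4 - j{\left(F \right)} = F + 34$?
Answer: $-96$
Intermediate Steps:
$j{\left(F \right)} = -30 - F$ ($j{\left(F \right)} = 4 - \left(F + 34\right) = 4 - \left(34 + F\right) = -30 - F$)
$4 j{\left(-6 \right)} = 4 \left(-30 - -6\right) = 4 \left(-30 + 6\right) = 4 \left(-24\right) = -96$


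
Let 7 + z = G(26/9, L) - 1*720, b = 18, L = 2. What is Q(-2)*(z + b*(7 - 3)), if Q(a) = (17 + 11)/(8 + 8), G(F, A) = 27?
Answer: -1099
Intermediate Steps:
z = -700 (z = -7 + (27 - 1*720) = -7 + (27 - 720) = -7 - 693 = -700)
Q(a) = 7/4 (Q(a) = 28/16 = 28*(1/16) = 7/4)
Q(-2)*(z + b*(7 - 3)) = 7*(-700 + 18*(7 - 3))/4 = 7*(-700 + 18*4)/4 = 7*(-700 + 72)/4 = (7/4)*(-628) = -1099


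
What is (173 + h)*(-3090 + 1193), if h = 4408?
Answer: -8690157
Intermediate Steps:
(173 + h)*(-3090 + 1193) = (173 + 4408)*(-3090 + 1193) = 4581*(-1897) = -8690157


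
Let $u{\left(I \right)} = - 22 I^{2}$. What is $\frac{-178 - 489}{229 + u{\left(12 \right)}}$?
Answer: $\frac{667}{2939} \approx 0.22695$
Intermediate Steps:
$\frac{-178 - 489}{229 + u{\left(12 \right)}} = \frac{-178 - 489}{229 - 22 \cdot 12^{2}} = - \frac{667}{229 - 3168} = - \frac{667}{-2939} = \left(-667\right) \left(- \frac{1}{2939}\right) = \frac{667}{2939}$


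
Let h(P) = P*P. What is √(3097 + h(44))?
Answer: √5033 ≈ 70.944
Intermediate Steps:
h(P) = P²
√(3097 + h(44)) = √(3097 + 44²) = √(3097 + 1936) = √5033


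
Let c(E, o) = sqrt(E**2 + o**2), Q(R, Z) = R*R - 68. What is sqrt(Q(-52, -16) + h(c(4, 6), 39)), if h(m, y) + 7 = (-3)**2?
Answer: sqrt(2638) ≈ 51.361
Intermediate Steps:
Q(R, Z) = -68 + R**2 (Q(R, Z) = R**2 - 68 = -68 + R**2)
h(m, y) = 2 (h(m, y) = -7 + (-3)**2 = -7 + 9 = 2)
sqrt(Q(-52, -16) + h(c(4, 6), 39)) = sqrt((-68 + (-52)**2) + 2) = sqrt((-68 + 2704) + 2) = sqrt(2636 + 2) = sqrt(2638)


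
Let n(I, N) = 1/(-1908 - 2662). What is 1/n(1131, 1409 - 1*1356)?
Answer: -4570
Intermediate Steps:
n(I, N) = -1/4570 (n(I, N) = 1/(-4570) = -1/4570)
1/n(1131, 1409 - 1*1356) = 1/(-1/4570) = -4570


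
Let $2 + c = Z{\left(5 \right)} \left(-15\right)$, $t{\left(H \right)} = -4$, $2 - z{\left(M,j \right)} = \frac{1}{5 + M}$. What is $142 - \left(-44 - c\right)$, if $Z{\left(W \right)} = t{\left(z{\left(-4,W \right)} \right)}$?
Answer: $244$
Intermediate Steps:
$z{\left(M,j \right)} = 2 - \frac{1}{5 + M}$
$Z{\left(W \right)} = -4$
$c = 58$ ($c = -2 - -60 = -2 + 60 = 58$)
$142 - \left(-44 - c\right) = 142 - \left(-44 - 58\right) = 142 - -102 = 142 + 102 = 244$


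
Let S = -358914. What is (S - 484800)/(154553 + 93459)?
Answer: -421857/124006 ≈ -3.4019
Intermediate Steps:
(S - 484800)/(154553 + 93459) = (-358914 - 484800)/(154553 + 93459) = -843714/248012 = -843714*1/248012 = -421857/124006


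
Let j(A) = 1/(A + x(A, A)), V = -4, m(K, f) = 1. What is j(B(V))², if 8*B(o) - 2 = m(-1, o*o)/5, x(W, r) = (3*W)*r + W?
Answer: 2560000/1545049 ≈ 1.6569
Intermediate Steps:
x(W, r) = W + 3*W*r (x(W, r) = 3*W*r + W = W + 3*W*r)
B(o) = 11/40 (B(o) = ¼ + (1/5)/8 = ¼ + (1*(⅕))/8 = ¼ + (⅛)*(⅕) = ¼ + 1/40 = 11/40)
j(A) = 1/(A + A*(1 + 3*A))
j(B(V))² = (1/((11/40)*(2 + 3*(11/40))))² = (40/(11*(2 + 33/40)))² = (40/(11*(113/40)))² = ((40/11)*(40/113))² = (1600/1243)² = 2560000/1545049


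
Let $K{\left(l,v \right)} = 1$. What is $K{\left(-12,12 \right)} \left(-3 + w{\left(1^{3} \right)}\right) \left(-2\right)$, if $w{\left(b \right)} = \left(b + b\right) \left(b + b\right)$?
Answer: $-2$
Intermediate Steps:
$w{\left(b \right)} = 4 b^{2}$ ($w{\left(b \right)} = 2 b 2 b = 4 b^{2}$)
$K{\left(-12,12 \right)} \left(-3 + w{\left(1^{3} \right)}\right) \left(-2\right) = 1 \left(-3 + 4 \left(1^{3}\right)^{2}\right) \left(-2\right) = 1 \left(-3 + 4 \cdot 1^{2}\right) \left(-2\right) = 1 \left(-3 + 4 \cdot 1\right) \left(-2\right) = 1 \left(-3 + 4\right) \left(-2\right) = 1 \cdot 1 \left(-2\right) = 1 \left(-2\right) = -2$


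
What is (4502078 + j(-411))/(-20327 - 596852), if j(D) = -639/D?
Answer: -616784899/84553523 ≈ -7.2946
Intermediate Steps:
(4502078 + j(-411))/(-20327 - 596852) = (4502078 - 639/(-411))/(-20327 - 596852) = (4502078 - 639*(-1/411))/(-617179) = (4502078 + 213/137)*(-1/617179) = (616784899/137)*(-1/617179) = -616784899/84553523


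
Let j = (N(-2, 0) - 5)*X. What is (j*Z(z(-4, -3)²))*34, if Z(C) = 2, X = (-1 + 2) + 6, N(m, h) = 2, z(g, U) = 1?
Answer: -1428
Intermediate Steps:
X = 7 (X = 1 + 6 = 7)
j = -21 (j = (2 - 5)*7 = -3*7 = -21)
(j*Z(z(-4, -3)²))*34 = -21*2*34 = -42*34 = -1428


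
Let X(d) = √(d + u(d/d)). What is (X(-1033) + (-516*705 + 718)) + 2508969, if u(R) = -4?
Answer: 2145907 + I*√1037 ≈ 2.1459e+6 + 32.203*I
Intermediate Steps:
X(d) = √(-4 + d) (X(d) = √(d - 4) = √(-4 + d))
(X(-1033) + (-516*705 + 718)) + 2508969 = (√(-4 - 1033) + (-516*705 + 718)) + 2508969 = (√(-1037) + (-363780 + 718)) + 2508969 = (I*√1037 - 363062) + 2508969 = (-363062 + I*√1037) + 2508969 = 2145907 + I*√1037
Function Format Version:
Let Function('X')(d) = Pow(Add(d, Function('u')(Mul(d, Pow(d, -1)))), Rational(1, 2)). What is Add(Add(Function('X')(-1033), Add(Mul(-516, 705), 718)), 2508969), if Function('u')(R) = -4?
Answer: Add(2145907, Mul(I, Pow(1037, Rational(1, 2)))) ≈ Add(2.1459e+6, Mul(32.203, I))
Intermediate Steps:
Function('X')(d) = Pow(Add(-4, d), Rational(1, 2)) (Function('X')(d) = Pow(Add(d, -4), Rational(1, 2)) = Pow(Add(-4, d), Rational(1, 2)))
Add(Add(Function('X')(-1033), Add(Mul(-516, 705), 718)), 2508969) = Add(Add(Pow(Add(-4, -1033), Rational(1, 2)), Add(Mul(-516, 705), 718)), 2508969) = Add(Add(Pow(-1037, Rational(1, 2)), Add(-363780, 718)), 2508969) = Add(Add(Mul(I, Pow(1037, Rational(1, 2))), -363062), 2508969) = Add(Add(-363062, Mul(I, Pow(1037, Rational(1, 2)))), 2508969) = Add(2145907, Mul(I, Pow(1037, Rational(1, 2))))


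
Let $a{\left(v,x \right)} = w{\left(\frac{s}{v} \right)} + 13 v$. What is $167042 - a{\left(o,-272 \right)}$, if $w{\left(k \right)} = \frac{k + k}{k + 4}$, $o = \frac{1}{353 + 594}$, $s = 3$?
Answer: $\frac{450041644191}{2694215} \approx 1.6704 \cdot 10^{5}$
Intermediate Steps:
$o = \frac{1}{947} \approx 0.001056$
$w{\left(k \right)} = \frac{2 k}{4 + k}$
$a{\left(v,x \right)} = 13 v + \frac{6}{v \left(4 + \frac{3}{v}\right)}$ ($a{\left(v,x \right)} = \frac{2 \frac{3}{v}}{4 + \frac{3}{v}} + 13 v = \frac{6}{v \left(4 + \frac{3}{v}\right)} + 13 v = 13 v + \frac{6}{v \left(4 + \frac{3}{v}\right)}$)
$167042 - a{\left(o,-272 \right)} = 167042 - \frac{6 + 13 \cdot \frac{1}{947} \left(3 + 4 \cdot \frac{1}{947}\right)}{3 + 4 \cdot \frac{1}{947}} = 167042 - \frac{6 + 13 \cdot \frac{1}{947} \left(3 + \frac{4}{947}\right)}{3 + \frac{4}{947}} = 167042 - \frac{6 + 13 \cdot \frac{1}{947} \cdot \frac{2845}{947}}{\frac{2845}{947}} = 167042 - \frac{947 \left(6 + \frac{36985}{896809}\right)}{2845} = 167042 - \frac{947}{2845} \cdot \frac{5417839}{896809} = 167042 - \frac{5417839}{2694215} = \frac{450041644191}{2694215}$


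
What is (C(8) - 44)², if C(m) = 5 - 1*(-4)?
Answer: 1225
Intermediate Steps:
C(m) = 9 (C(m) = 5 + 4 = 9)
(C(8) - 44)² = (9 - 44)² = (-35)² = 1225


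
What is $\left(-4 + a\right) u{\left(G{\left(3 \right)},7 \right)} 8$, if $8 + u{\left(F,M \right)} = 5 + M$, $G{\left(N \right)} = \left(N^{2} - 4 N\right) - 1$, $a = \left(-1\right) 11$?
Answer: $-480$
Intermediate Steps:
$a = -11$
$G{\left(N \right)} = -1 + N^{2} - 4 N$
$u{\left(F,M \right)} = -3 + M$ ($u{\left(F,M \right)} = -8 + \left(5 + M\right) = -3 + M$)
$\left(-4 + a\right) u{\left(G{\left(3 \right)},7 \right)} 8 = \left(-4 - 11\right) \left(-3 + 7\right) 8 = \left(-15\right) 4 \cdot 8 = \left(-60\right) 8 = -480$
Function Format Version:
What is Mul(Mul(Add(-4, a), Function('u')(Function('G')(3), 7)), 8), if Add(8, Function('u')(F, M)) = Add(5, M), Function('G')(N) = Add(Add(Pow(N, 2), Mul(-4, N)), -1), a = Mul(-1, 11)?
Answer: -480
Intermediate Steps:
a = -11
Function('G')(N) = Add(-1, Pow(N, 2), Mul(-4, N))
Function('u')(F, M) = Add(-3, M) (Function('u')(F, M) = Add(-8, Add(5, M)) = Add(-3, M))
Mul(Mul(Add(-4, a), Function('u')(Function('G')(3), 7)), 8) = Mul(Mul(Add(-4, -11), Add(-3, 7)), 8) = Mul(Mul(-15, 4), 8) = Mul(-60, 8) = -480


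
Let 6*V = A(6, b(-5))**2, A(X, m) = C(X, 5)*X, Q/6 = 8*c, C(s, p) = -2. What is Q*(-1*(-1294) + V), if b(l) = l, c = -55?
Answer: -3479520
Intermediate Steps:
Q = -2640 (Q = 6*(8*(-55)) = 6*(-440) = -2640)
A(X, m) = -2*X
V = 24 (V = (-2*6)**2/6 = (1/6)*(-12)**2 = (1/6)*144 = 24)
Q*(-1*(-1294) + V) = -2640*(-1*(-1294) + 24) = -2640*(1294 + 24) = -2640*1318 = -3479520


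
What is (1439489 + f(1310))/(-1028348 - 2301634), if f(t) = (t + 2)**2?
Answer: -1053611/1109994 ≈ -0.94920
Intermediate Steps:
f(t) = (2 + t)**2
(1439489 + f(1310))/(-1028348 - 2301634) = (1439489 + (2 + 1310)**2)/(-1028348 - 2301634) = (1439489 + 1312**2)/(-3329982) = (1439489 + 1721344)*(-1/3329982) = 3160833*(-1/3329982) = -1053611/1109994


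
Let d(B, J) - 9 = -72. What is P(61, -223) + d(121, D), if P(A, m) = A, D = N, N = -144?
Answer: -2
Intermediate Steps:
D = -144
d(B, J) = -63 (d(B, J) = 9 - 72 = -63)
P(61, -223) + d(121, D) = 61 - 63 = -2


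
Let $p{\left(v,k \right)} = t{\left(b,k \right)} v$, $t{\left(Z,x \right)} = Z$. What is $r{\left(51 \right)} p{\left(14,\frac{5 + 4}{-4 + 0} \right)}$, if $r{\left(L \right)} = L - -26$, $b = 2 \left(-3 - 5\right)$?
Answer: $-17248$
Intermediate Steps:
$b = -16$ ($b = 2 \left(-8\right) = -16$)
$r{\left(L \right)} = 26 + L$ ($r{\left(L \right)} = L + 26 = 26 + L$)
$p{\left(v,k \right)} = - 16 v$
$r{\left(51 \right)} p{\left(14,\frac{5 + 4}{-4 + 0} \right)} = \left(26 + 51\right) \left(\left(-16\right) 14\right) = 77 \left(-224\right) = -17248$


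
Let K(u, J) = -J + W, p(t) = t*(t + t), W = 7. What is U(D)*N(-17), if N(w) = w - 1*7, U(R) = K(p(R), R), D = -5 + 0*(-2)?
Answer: -288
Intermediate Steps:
p(t) = 2*t² (p(t) = t*(2*t) = 2*t²)
D = -5 (D = -5 + 0 = -5)
K(u, J) = 7 - J (K(u, J) = -J + 7 = 7 - J)
U(R) = 7 - R
N(w) = -7 + w (N(w) = w - 7 = -7 + w)
U(D)*N(-17) = (7 - 1*(-5))*(-7 - 17) = (7 + 5)*(-24) = 12*(-24) = -288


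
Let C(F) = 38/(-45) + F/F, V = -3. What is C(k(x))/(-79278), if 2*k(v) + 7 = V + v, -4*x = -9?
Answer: -7/3567510 ≈ -1.9622e-6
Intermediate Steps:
x = 9/4 (x = -1/4*(-9) = 9/4 ≈ 2.2500)
k(v) = -5 + v/2 (k(v) = -7/2 + (-3 + v)/2 = -7/2 + (-3/2 + v/2) = -5 + v/2)
C(F) = 7/45 (C(F) = 38*(-1/45) + 1 = -38/45 + 1 = 7/45)
C(k(x))/(-79278) = (7/45)/(-79278) = (7/45)*(-1/79278) = -7/3567510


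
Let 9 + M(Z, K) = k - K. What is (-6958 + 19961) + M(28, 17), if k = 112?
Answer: 13089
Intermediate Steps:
M(Z, K) = 103 - K (M(Z, K) = -9 + (112 - K) = 103 - K)
(-6958 + 19961) + M(28, 17) = (-6958 + 19961) + (103 - 1*17) = 13003 + (103 - 17) = 13003 + 86 = 13089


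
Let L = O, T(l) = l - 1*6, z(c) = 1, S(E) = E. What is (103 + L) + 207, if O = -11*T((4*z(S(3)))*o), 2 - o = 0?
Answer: 288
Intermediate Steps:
o = 2 (o = 2 - 1*0 = 2 + 0 = 2)
T(l) = -6 + l (T(l) = l - 6 = -6 + l)
O = -22 (O = -11*(-6 + (4*1)*2) = -11*(-6 + 4*2) = -11*(-6 + 8) = -11*2 = -22)
L = -22
(103 + L) + 207 = (103 - 22) + 207 = 81 + 207 = 288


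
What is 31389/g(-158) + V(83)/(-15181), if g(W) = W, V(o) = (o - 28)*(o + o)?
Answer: -477958949/2398598 ≈ -199.27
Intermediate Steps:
V(o) = 2*o*(-28 + o) (V(o) = (-28 + o)*(2*o) = 2*o*(-28 + o))
31389/g(-158) + V(83)/(-15181) = 31389/(-158) + (2*83*(-28 + 83))/(-15181) = 31389*(-1/158) + (2*83*55)*(-1/15181) = -31389/158 + 9130*(-1/15181) = -31389/158 - 9130/15181 = -477958949/2398598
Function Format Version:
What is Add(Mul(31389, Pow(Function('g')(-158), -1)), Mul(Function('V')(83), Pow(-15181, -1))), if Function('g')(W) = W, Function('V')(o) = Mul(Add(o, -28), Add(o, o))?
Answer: Rational(-477958949, 2398598) ≈ -199.27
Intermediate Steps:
Function('V')(o) = Mul(2, o, Add(-28, o)) (Function('V')(o) = Mul(Add(-28, o), Mul(2, o)) = Mul(2, o, Add(-28, o)))
Add(Mul(31389, Pow(Function('g')(-158), -1)), Mul(Function('V')(83), Pow(-15181, -1))) = Add(Mul(31389, Pow(-158, -1)), Mul(Mul(2, 83, Add(-28, 83)), Pow(-15181, -1))) = Add(Mul(31389, Rational(-1, 158)), Mul(Mul(2, 83, 55), Rational(-1, 15181))) = Add(Rational(-31389, 158), Mul(9130, Rational(-1, 15181))) = Add(Rational(-31389, 158), Rational(-9130, 15181)) = Rational(-477958949, 2398598)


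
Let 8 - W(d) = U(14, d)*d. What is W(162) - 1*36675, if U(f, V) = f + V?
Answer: -65179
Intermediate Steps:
U(f, V) = V + f
W(d) = 8 - d*(14 + d) (W(d) = 8 - (d + 14)*d = 8 - (14 + d)*d = 8 - d*(14 + d))
W(162) - 1*36675 = (8 - 1*162*(14 + 162)) - 1*36675 = (8 - 1*162*176) - 36675 = (8 - 28512) - 36675 = -28504 - 36675 = -65179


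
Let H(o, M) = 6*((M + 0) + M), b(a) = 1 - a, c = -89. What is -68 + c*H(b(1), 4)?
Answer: -4340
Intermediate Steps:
H(o, M) = 12*M (H(o, M) = 6*(M + M) = 6*(2*M) = 12*M)
-68 + c*H(b(1), 4) = -68 - 1068*4 = -68 - 89*48 = -68 - 4272 = -4340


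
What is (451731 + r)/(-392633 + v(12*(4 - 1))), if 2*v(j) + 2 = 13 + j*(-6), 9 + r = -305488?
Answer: -292468/785471 ≈ -0.37235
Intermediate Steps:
r = -305497 (r = -9 - 305488 = -305497)
v(j) = 11/2 - 3*j (v(j) = -1 + (13 + j*(-6))/2 = -1 + (13 - 6*j)/2 = -1 + (13/2 - 3*j) = 11/2 - 3*j)
(451731 + r)/(-392633 + v(12*(4 - 1))) = (451731 - 305497)/(-392633 + (11/2 - 36*(4 - 1))) = 146234/(-392633 + (11/2 - 36*3)) = 146234/(-392633 + (11/2 - 3*36)) = 146234/(-392633 + (11/2 - 108)) = 146234/(-392633 - 205/2) = 146234/(-785471/2) = 146234*(-2/785471) = -292468/785471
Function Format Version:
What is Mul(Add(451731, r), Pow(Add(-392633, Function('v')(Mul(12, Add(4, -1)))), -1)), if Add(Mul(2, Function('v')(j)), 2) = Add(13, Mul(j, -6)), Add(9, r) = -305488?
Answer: Rational(-292468, 785471) ≈ -0.37235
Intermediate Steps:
r = -305497 (r = Add(-9, -305488) = -305497)
Function('v')(j) = Add(Rational(11, 2), Mul(-3, j)) (Function('v')(j) = Add(-1, Mul(Rational(1, 2), Add(13, Mul(j, -6)))) = Add(-1, Mul(Rational(1, 2), Add(13, Mul(-6, j)))) = Add(-1, Add(Rational(13, 2), Mul(-3, j))) = Add(Rational(11, 2), Mul(-3, j)))
Mul(Add(451731, r), Pow(Add(-392633, Function('v')(Mul(12, Add(4, -1)))), -1)) = Mul(Add(451731, -305497), Pow(Add(-392633, Add(Rational(11, 2), Mul(-3, Mul(12, Add(4, -1))))), -1)) = Mul(146234, Pow(Add(-392633, Add(Rational(11, 2), Mul(-3, Mul(12, 3)))), -1)) = Mul(146234, Pow(Add(-392633, Add(Rational(11, 2), Mul(-3, 36))), -1)) = Mul(146234, Pow(Add(-392633, Add(Rational(11, 2), -108)), -1)) = Mul(146234, Pow(Add(-392633, Rational(-205, 2)), -1)) = Mul(146234, Pow(Rational(-785471, 2), -1)) = Mul(146234, Rational(-2, 785471)) = Rational(-292468, 785471)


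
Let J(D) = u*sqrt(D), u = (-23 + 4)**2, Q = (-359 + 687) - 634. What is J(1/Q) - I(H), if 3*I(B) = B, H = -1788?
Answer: 596 + 361*I*sqrt(34)/102 ≈ 596.0 + 20.637*I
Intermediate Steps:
I(B) = B/3
Q = -306 (Q = 328 - 634 = -306)
u = 361 (u = (-19)**2 = 361)
J(D) = 361*sqrt(D)
J(1/Q) - I(H) = 361*sqrt(1/(-306)) - (-1788)/3 = 361*sqrt(-1/306) - 1*(-596) = 361*(I*sqrt(34)/102) + 596 = 361*I*sqrt(34)/102 + 596 = 596 + 361*I*sqrt(34)/102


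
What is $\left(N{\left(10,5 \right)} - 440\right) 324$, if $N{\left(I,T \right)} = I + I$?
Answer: $-136080$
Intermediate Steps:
$N{\left(I,T \right)} = 2 I$
$\left(N{\left(10,5 \right)} - 440\right) 324 = \left(2 \cdot 10 - 440\right) 324 = \left(20 - 440\right) 324 = \left(-420\right) 324 = -136080$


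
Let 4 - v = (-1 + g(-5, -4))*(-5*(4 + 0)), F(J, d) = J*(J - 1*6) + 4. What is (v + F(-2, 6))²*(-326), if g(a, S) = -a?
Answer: -3526016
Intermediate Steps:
F(J, d) = 4 + J*(-6 + J) (F(J, d) = J*(J - 6) + 4 = J*(-6 + J) + 4 = 4 + J*(-6 + J))
v = 84 (v = 4 - (-1 - 1*(-5))*(-5*(4 + 0)) = 4 - (-1 + 5)*(-5*4) = 4 - 4*(-20) = 4 - 1*(-80) = 4 + 80 = 84)
(v + F(-2, 6))²*(-326) = (84 + (4 + (-2)² - 6*(-2)))²*(-326) = (84 + (4 + 4 + 12))²*(-326) = (84 + 20)²*(-326) = 104²*(-326) = 10816*(-326) = -3526016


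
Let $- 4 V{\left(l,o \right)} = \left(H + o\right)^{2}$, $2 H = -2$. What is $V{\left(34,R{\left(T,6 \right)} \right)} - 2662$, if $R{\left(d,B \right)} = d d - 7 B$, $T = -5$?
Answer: $-2743$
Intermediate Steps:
$H = -1$ ($H = \frac{1}{2} \left(-2\right) = -1$)
$R{\left(d,B \right)} = d^{2} - 7 B$
$V{\left(l,o \right)} = - \frac{\left(-1 + o\right)^{2}}{4}$
$V{\left(34,R{\left(T,6 \right)} \right)} - 2662 = - \frac{\left(-1 + \left(\left(-5\right)^{2} - 42\right)\right)^{2}}{4} - 2662 = - \frac{\left(-1 + \left(25 - 42\right)\right)^{2}}{4} - 2662 = - \frac{\left(-1 - 17\right)^{2}}{4} - 2662 = - \frac{\left(-18\right)^{2}}{4} - 2662 = \left(- \frac{1}{4}\right) 324 - 2662 = -81 - 2662 = -2743$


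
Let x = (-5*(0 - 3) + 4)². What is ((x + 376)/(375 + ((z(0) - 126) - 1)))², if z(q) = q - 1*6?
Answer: 4489/484 ≈ 9.2748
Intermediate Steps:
z(q) = -6 + q (z(q) = q - 6 = -6 + q)
x = 361 (x = (-5*(-3) + 4)² = (15 + 4)² = 19² = 361)
((x + 376)/(375 + ((z(0) - 126) - 1)))² = ((361 + 376)/(375 + (((-6 + 0) - 126) - 1)))² = (737/(375 + ((-6 - 126) - 1)))² = (737/(375 + (-132 - 1)))² = (737/(375 - 133))² = (737/242)² = (737*(1/242))² = (67/22)² = 4489/484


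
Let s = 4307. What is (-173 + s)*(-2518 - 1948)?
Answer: -18462444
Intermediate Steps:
(-173 + s)*(-2518 - 1948) = (-173 + 4307)*(-2518 - 1948) = 4134*(-4466) = -18462444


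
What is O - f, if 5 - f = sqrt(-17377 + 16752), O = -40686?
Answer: -40691 + 25*I ≈ -40691.0 + 25.0*I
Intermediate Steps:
f = 5 - 25*I (f = 5 - sqrt(-17377 + 16752) = 5 - sqrt(-625) = 5 - 25*I ≈ 5.0 - 25.0*I)
O - f = -40686 - (5 - 25*I) = -40686 + (-5 + 25*I) = -40691 + 25*I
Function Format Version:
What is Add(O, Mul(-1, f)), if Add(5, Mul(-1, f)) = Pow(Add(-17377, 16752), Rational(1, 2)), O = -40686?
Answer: Add(-40691, Mul(25, I)) ≈ Add(-40691., Mul(25.000, I))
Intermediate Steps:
f = Add(5, Mul(-25, I)) (f = Add(5, Mul(-1, Pow(Add(-17377, 16752), Rational(1, 2)))) = Add(5, Mul(-1, Pow(-625, Rational(1, 2)))) = Add(5, Mul(-1, Mul(25, I))) = Add(5, Mul(-25, I)) ≈ Add(5.0000, Mul(-25.000, I)))
Add(O, Mul(-1, f)) = Add(-40686, Mul(-1, Add(5, Mul(-25, I)))) = Add(-40686, Add(-5, Mul(25, I))) = Add(-40691, Mul(25, I))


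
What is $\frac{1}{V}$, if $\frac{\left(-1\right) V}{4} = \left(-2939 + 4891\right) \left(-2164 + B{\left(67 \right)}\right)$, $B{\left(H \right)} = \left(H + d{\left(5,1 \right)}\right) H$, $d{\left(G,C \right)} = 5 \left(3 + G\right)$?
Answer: $- \frac{1}{39079040} \approx -2.5589 \cdot 10^{-8}$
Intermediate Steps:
$d{\left(G,C \right)} = 15 + 5 G$
$B{\left(H \right)} = H \left(40 + H\right)$ ($B{\left(H \right)} = \left(H + \left(15 + 5 \cdot 5\right)\right) H = \left(H + \left(15 + 25\right)\right) H = \left(H + 40\right) H = \left(40 + H\right) H = H \left(40 + H\right)$)
$V = -39079040$ ($V = - 4 \left(-2939 + 4891\right) \left(-2164 + 67 \left(40 + 67\right)\right) = - 4 \cdot 1952 \left(-2164 + 67 \cdot 107\right) = - 4 \cdot 1952 \left(-2164 + 7169\right) = - 4 \cdot 1952 \cdot 5005 = \left(-4\right) 9769760 = -39079040$)
$\frac{1}{V} = \frac{1}{-39079040} = - \frac{1}{39079040}$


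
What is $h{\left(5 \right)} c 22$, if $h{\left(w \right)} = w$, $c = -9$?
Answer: $-990$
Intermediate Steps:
$h{\left(5 \right)} c 22 = 5 \left(-9\right) 22 = \left(-45\right) 22 = -990$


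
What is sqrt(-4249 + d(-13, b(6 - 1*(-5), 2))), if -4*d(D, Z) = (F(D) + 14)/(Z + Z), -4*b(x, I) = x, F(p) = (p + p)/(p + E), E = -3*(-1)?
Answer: 3*I*sqrt(5711530)/110 ≈ 65.179*I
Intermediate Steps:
E = 3
F(p) = 2*p/(3 + p) (F(p) = (p + p)/(p + 3) = (2*p)/(3 + p) = 2*p/(3 + p))
b(x, I) = -x/4
d(D, Z) = -(14 + 2*D/(3 + D))/(8*Z) (d(D, Z) = -(2*D/(3 + D) + 14)/(4*(Z + Z)) = -(14 + 2*D/(3 + D))/(4*(2*Z)) = -(14 + 2*D/(3 + D))*1/(2*Z)/4 = -(14 + 2*D/(3 + D))/(8*Z))
sqrt(-4249 + d(-13, b(6 - 1*(-5), 2))) = sqrt(-4249 + (-21 - 8*(-13))/(4*((-(6 - 1*(-5))/4))*(3 - 13))) = sqrt(-4249 + (1/4)*(-21 + 104)/(-(6 + 5)/4*(-10))) = sqrt(-4249 + (1/4)*(-1/10)*83/(-1/4*11)) = sqrt(-4249 + (1/4)*(-1/10)*83/(-11/4)) = sqrt(-4249 + (1/4)*(-4/11)*(-1/10)*83) = sqrt(-4249 + 83/110) = sqrt(-467307/110) = 3*I*sqrt(5711530)/110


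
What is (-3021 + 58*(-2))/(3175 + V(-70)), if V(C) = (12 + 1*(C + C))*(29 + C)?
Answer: -3137/8423 ≈ -0.37243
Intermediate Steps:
V(C) = (12 + 2*C)*(29 + C) (V(C) = (12 + 1*(2*C))*(29 + C) = (12 + 2*C)*(29 + C))
(-3021 + 58*(-2))/(3175 + V(-70)) = (-3021 + 58*(-2))/(3175 + (348 + 2*(-70)² + 70*(-70))) = (-3021 - 116)/(3175 + (348 + 2*4900 - 4900)) = -3137/(3175 + (348 + 9800 - 4900)) = -3137/(3175 + 5248) = -3137/8423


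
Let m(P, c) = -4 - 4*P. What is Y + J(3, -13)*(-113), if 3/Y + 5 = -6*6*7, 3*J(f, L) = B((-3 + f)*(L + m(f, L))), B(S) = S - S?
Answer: -3/257 ≈ -0.011673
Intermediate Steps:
B(S) = 0
J(f, L) = 0 (J(f, L) = (1/3)*0 = 0)
Y = -3/257 (Y = 3/(-5 - 6*6*7) = 3/(-5 - 36*7) = 3/(-5 - 252) = 3/(-257) = 3*(-1/257) = -3/257 ≈ -0.011673)
Y + J(3, -13)*(-113) = -3/257 + 0*(-113) = -3/257 + 0 = -3/257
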